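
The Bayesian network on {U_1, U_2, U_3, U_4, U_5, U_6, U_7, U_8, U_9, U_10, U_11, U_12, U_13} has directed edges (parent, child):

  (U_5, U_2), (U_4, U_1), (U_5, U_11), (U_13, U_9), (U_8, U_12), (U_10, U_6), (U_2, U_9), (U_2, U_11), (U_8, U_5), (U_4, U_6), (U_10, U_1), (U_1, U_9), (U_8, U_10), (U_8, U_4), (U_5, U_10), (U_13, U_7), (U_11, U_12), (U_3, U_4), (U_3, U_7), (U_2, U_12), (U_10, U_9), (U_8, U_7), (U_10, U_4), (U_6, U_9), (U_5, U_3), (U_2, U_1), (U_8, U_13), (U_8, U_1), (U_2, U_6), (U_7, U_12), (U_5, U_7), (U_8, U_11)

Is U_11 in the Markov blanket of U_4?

No

U_4's children: U_1, U_6.
Parents of U_4: U_3, U_8, U_10.
For each child, the remaining parents (spouses of U_4):
  parents(U_6) \ {U_4} = {U_2, U_10}.
  parents(U_1) \ {U_4} = {U_2, U_8, U_10}.
MB(U_4) = {U_1, U_2, U_3, U_6, U_8, U_10}; U_11 is not in this set.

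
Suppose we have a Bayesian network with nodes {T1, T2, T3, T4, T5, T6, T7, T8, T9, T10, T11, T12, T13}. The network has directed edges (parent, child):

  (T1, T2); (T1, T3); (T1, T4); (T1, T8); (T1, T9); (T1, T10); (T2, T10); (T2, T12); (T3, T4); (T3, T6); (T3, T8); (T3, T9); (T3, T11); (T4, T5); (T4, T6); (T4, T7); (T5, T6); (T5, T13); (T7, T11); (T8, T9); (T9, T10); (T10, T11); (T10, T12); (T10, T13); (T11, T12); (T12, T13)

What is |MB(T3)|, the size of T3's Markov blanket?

9

Recall MB(v) = parents ∪ children ∪ spouses, where spouses are the other parents of v's children.
Ch(T3) = {T4, T6, T8, T9, T11}.
T3's parents: T1.
Parents of each child, excluding T3:
  T4 also has parent T1.
  parents(T6) \ {T3} = {T4, T5}.
  T8's other parent is T1.
  T9 also has parents T1, T8.
  T11 also has parents T7, T10.
MB(T3) = {T1, T4, T5, T6, T7, T8, T9, T10, T11}, which has 9 nodes.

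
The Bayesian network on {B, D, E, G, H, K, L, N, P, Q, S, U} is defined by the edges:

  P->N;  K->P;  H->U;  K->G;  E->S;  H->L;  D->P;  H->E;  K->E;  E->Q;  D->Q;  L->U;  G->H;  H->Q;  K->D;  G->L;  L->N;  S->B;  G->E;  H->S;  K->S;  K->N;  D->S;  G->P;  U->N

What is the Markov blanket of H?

Recall MB(v) = parents ∪ children ∪ spouses, where spouses are the other parents of v's children.
Parents of H: G.
H has children E, L, Q, S, U.
Other parents of H's children:
  L also has parent G.
  E's other parents are G, K.
  parents(Q) \ {H} = {D, E}.
  parents(S) \ {H} = {D, E, K}.
  U also has parent L.
MB(H) = {D, E, G, K, L, Q, S, U}.

{D, E, G, K, L, Q, S, U}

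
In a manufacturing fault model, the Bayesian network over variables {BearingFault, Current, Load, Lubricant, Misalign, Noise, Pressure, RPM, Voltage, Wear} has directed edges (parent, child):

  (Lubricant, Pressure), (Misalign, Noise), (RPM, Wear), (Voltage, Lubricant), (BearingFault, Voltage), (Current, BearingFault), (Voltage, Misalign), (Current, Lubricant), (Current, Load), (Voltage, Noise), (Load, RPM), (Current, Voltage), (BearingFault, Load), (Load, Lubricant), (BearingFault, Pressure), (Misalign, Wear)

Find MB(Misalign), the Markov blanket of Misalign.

{Noise, RPM, Voltage, Wear}

A node's Markov blanket = Pa ∪ Ch ∪ (parents of Ch other than the node itself).
Misalign's parents: Voltage.
Ch(Misalign) = {Noise, Wear}.
Co-parents of Misalign (other parents of its children):
  Noise's other parent is Voltage.
  Wear's other parent is RPM.
MB(Misalign) = {Noise, RPM, Voltage, Wear}.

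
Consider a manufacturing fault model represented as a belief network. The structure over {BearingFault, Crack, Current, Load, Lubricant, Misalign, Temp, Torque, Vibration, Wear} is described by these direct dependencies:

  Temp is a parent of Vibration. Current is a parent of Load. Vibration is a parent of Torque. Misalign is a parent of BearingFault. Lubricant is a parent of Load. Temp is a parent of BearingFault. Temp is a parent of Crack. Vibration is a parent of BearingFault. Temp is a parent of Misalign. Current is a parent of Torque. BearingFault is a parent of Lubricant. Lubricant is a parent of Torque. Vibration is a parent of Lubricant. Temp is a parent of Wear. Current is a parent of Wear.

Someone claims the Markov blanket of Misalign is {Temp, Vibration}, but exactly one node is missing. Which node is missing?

By definition, MB(Misalign) is built from Misalign's parents, Misalign's children, and the co-parents of Misalign.
Misalign has parent Temp.
Misalign's children: BearingFault.
Other parents of Misalign's children:
  BearingFault: Temp, Vibration
MB(Misalign) = {BearingFault, Temp, Vibration}.
Comparing with the claimed set, BearingFault is missing.

BearingFault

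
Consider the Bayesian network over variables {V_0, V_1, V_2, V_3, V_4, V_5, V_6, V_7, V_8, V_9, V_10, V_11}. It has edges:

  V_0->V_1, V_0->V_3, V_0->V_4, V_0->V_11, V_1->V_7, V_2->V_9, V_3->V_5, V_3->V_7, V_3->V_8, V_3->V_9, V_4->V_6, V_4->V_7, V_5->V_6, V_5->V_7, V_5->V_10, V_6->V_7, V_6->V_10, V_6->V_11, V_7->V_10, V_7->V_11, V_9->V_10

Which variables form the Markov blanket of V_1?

Recall MB(v) = parents ∪ children ∪ spouses, where spouses are the other parents of v's children.
V_1's parents: V_0.
Children of V_1: V_7.
For each child, the remaining parents (spouses of V_1):
  V_7: V_3, V_4, V_5, V_6
Taking the union gives {V_0, V_3, V_4, V_5, V_6, V_7}.

{V_0, V_3, V_4, V_5, V_6, V_7}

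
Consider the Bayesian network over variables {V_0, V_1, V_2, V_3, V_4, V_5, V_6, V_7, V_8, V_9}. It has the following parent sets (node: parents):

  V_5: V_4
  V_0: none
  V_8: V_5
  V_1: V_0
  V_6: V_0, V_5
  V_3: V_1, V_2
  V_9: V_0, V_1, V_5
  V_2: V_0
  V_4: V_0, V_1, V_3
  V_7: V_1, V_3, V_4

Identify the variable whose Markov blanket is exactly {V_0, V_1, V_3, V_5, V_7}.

The target node must have every member of {V_0, V_1, V_3, V_5, V_7} as a parent, child, or co-parent, and no others.
Parents of V_4: V_0, V_1, V_3; children: V_5, V_7; co-parents: V_1, V_3.
These exactly cover the given set, so the node is V_4.

V_4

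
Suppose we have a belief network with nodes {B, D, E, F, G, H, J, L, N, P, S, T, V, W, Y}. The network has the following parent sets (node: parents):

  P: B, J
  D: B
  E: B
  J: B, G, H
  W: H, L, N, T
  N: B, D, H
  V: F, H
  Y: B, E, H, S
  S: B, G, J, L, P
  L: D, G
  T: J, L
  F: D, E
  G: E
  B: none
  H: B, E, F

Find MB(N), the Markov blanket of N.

{B, D, H, L, T, W}

The Markov blanket of a node is its parents, its children, and the other parents of its children.
Pa(N) = {B, D, H}.
N has child W.
Parents of each child, excluding N:
  W also has parents H, L, T.
Union: {B, D, H} ∪ {W} ∪ {H, L, T} = {B, D, H, L, T, W}.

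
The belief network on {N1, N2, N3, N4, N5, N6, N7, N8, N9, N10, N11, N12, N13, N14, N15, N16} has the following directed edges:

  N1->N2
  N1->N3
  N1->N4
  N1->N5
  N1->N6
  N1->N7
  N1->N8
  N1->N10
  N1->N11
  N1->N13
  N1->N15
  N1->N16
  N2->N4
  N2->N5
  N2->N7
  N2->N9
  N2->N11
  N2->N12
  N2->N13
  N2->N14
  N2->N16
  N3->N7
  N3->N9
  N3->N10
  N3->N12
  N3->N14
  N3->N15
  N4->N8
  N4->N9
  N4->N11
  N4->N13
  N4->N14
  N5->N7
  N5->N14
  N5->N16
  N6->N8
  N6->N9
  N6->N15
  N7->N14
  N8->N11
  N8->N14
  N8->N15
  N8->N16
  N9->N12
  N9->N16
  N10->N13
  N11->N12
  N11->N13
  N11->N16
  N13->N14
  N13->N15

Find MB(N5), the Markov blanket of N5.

N5 has parents N1, N2.
N5 has children N7, N14, N16.
Parents of each child, excluding N5:
  parents(N7) \ {N5} = {N1, N2, N3}.
  N14's other parents are N2, N3, N4, N7, N8, N13.
  N16 also has parents N1, N2, N8, N9, N11.
Taking the union gives {N1, N2, N3, N4, N7, N8, N9, N11, N13, N14, N16}.

{N1, N2, N3, N4, N7, N8, N9, N11, N13, N14, N16}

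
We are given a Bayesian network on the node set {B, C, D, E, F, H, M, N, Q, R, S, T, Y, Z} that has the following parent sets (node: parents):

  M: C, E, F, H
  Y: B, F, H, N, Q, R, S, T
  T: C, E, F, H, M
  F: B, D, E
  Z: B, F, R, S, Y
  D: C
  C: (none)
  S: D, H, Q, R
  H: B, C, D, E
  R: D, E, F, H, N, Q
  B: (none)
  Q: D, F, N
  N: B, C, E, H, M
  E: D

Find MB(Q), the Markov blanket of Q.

{B, D, E, F, H, N, R, S, T, Y}

By definition, MB(Q) is built from Q's parents, Q's children, and the co-parents of Q.
Q's parents: D, F, N.
Children of Q: R, S, Y.
Co-parents of Q (other parents of its children):
  R also has parents D, E, F, H, N.
  S also has parents D, H, R.
  parents(Y) \ {Q} = {B, F, H, N, R, S, T}.
So the Markov blanket of Q is {B, D, E, F, H, N, R, S, T, Y}.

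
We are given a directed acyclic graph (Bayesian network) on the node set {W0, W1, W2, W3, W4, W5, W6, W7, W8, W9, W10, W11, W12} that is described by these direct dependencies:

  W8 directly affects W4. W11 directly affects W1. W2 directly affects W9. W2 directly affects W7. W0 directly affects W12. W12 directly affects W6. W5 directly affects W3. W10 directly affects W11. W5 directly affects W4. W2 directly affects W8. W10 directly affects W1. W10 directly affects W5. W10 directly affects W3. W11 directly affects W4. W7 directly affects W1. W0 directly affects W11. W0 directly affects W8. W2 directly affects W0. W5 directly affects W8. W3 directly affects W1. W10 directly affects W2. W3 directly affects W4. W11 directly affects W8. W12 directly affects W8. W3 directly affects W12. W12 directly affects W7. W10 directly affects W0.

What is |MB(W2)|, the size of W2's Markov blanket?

Recall MB(v) = parents ∪ children ∪ spouses, where spouses are the other parents of v's children.
Pa(W2) = {W10}.
W2's children: W0, W7, W8, W9.
For each child, the remaining parents (spouses of W2):
  W0: W10
  W7: W12
  W8: W0, W5, W11, W12
  W9: —
MB(W2) = {W0, W5, W7, W8, W9, W10, W11, W12}, which has 8 nodes.

8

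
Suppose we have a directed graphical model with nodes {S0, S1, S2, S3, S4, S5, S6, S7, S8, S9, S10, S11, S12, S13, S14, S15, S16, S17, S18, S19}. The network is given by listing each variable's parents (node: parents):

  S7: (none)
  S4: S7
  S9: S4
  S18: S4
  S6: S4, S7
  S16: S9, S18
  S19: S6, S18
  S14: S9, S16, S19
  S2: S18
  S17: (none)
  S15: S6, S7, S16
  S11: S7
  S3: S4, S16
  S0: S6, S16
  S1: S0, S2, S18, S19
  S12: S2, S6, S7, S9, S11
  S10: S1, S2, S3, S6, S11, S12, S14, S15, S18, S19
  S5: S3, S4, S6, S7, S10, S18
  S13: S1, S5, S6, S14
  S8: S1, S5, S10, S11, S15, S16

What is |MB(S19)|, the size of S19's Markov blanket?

Pa(S19) = {S6, S18}.
S19 has children S1, S10, S14.
Co-parents of S19 (other parents of its children):
  S14's other parents are S9, S16.
  parents(S1) \ {S19} = {S0, S2, S18}.
  parents(S10) \ {S19} = {S1, S2, S3, S6, S11, S12, S14, S15, S18}.
MB(S19) = {S0, S1, S2, S3, S6, S9, S10, S11, S12, S14, S15, S16, S18}, which has 13 nodes.

13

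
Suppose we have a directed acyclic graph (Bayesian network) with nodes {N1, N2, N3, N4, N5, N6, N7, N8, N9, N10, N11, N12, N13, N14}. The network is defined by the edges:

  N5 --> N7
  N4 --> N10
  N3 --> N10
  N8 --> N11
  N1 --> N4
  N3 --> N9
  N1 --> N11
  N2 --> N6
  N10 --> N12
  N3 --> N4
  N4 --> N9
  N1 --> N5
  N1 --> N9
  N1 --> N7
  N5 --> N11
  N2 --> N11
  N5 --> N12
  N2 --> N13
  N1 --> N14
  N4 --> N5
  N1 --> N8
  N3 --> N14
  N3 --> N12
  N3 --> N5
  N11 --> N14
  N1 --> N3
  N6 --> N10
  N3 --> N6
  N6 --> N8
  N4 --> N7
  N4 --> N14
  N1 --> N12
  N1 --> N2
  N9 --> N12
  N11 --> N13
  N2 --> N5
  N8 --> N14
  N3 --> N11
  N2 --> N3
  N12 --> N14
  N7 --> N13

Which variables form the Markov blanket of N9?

{N1, N3, N4, N5, N10, N12}

Recall MB(v) = parents ∪ children ∪ spouses, where spouses are the other parents of v's children.
Parents of N9: N1, N3, N4.
N9's children: N12.
Other parents of N9's children:
  N12's other parents are N1, N3, N5, N10.
MB(N9) = {N1, N3, N4, N5, N10, N12}.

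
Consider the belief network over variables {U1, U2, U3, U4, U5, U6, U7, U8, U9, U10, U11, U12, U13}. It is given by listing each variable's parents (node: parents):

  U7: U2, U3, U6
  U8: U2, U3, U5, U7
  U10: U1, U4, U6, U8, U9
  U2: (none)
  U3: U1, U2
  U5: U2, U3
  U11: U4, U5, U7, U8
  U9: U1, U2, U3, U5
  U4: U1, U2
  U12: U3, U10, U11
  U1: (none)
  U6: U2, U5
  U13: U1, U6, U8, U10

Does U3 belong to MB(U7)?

U3 is a parent of U7.
So U3 ∈ MB(U7).

Yes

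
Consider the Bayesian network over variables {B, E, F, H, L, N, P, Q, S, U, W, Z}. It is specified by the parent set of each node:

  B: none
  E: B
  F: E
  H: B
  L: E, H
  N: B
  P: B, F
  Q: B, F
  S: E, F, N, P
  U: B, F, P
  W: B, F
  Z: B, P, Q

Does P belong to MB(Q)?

Yes

P is a co-parent of Q: both are parents of Z.
So P ∈ MB(Q).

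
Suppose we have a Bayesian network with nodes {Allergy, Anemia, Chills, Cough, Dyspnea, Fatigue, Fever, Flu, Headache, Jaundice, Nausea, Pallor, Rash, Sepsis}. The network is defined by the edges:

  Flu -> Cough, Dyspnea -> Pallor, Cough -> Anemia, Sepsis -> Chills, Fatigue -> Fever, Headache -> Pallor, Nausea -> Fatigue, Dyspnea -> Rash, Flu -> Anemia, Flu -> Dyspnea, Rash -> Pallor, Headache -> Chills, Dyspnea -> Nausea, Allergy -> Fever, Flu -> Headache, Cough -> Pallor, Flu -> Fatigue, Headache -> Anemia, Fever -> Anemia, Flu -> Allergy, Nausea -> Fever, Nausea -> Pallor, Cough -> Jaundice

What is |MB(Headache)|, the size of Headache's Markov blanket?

10

A node's Markov blanket = Pa ∪ Ch ∪ (parents of Ch other than the node itself).
Pa(Headache) = {Flu}.
Ch(Headache) = {Anemia, Chills, Pallor}.
Parents of each child, excluding Headache:
  Chills's other parent is Sepsis.
  parents(Pallor) \ {Headache} = {Cough, Dyspnea, Nausea, Rash}.
  Anemia also has parents Cough, Fever, Flu.
MB(Headache) = {Anemia, Chills, Cough, Dyspnea, Fever, Flu, Nausea, Pallor, Rash, Sepsis}, which has 10 nodes.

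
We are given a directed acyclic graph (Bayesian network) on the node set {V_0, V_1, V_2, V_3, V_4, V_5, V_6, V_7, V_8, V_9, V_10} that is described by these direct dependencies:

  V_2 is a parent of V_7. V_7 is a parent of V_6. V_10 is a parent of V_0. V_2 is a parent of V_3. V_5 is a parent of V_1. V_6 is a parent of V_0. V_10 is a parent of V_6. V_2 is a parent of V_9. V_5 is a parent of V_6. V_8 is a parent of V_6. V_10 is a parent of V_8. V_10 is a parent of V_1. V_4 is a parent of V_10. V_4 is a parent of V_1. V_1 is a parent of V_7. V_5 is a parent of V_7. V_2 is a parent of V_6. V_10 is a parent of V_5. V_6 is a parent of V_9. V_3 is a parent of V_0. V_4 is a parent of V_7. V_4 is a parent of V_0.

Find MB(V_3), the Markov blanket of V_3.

{V_0, V_2, V_4, V_6, V_10}

By definition, MB(V_3) is built from V_3's parents, V_3's children, and the co-parents of V_3.
Ch(V_3) = {V_0}.
Pa(V_3) = {V_2}.
Other parents of V_3's children:
  V_0's other parents are V_4, V_6, V_10.
MB(V_3) = {V_0, V_2, V_4, V_6, V_10}.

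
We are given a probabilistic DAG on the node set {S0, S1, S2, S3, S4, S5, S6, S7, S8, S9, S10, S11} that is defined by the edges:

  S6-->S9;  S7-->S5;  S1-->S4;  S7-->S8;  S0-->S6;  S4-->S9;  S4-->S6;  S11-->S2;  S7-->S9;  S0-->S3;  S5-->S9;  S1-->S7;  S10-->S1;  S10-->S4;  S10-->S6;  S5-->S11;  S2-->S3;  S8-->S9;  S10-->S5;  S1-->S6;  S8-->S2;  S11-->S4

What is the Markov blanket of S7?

Children of S7: S5, S8, S9.
Parents of S7: S1.
Parents of each child, excluding S7:
  S8: —
  S5: S10
  S9: S4, S5, S6, S8
So the Markov blanket of S7 is {S1, S4, S5, S6, S8, S9, S10}.

{S1, S4, S5, S6, S8, S9, S10}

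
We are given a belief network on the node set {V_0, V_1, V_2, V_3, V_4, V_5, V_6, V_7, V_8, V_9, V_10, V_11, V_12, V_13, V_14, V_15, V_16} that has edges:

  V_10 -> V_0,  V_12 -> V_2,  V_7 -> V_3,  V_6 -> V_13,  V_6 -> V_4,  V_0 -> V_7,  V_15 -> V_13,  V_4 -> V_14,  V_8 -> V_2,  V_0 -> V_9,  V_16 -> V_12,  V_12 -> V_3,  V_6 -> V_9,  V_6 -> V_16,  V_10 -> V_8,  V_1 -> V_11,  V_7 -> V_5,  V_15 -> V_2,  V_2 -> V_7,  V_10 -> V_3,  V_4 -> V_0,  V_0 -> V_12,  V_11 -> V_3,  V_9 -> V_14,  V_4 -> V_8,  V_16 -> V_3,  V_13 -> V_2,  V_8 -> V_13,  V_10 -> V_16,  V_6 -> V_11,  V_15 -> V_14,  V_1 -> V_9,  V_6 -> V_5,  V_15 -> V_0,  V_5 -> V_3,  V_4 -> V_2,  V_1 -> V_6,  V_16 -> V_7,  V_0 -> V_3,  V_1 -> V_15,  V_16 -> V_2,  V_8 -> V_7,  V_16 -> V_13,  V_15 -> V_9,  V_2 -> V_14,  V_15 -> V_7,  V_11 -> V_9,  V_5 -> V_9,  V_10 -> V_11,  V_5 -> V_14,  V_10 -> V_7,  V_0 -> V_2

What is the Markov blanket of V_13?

Ch(V_13) = {V_2}.
Pa(V_13) = {V_6, V_8, V_15, V_16}.
For each child, the remaining parents (spouses of V_13):
  V_2: V_0, V_4, V_8, V_12, V_15, V_16
Union: {V_6, V_8, V_15, V_16} ∪ {V_2} ∪ {V_0, V_4, V_8, V_12, V_15, V_16} = {V_0, V_2, V_4, V_6, V_8, V_12, V_15, V_16}.

{V_0, V_2, V_4, V_6, V_8, V_12, V_15, V_16}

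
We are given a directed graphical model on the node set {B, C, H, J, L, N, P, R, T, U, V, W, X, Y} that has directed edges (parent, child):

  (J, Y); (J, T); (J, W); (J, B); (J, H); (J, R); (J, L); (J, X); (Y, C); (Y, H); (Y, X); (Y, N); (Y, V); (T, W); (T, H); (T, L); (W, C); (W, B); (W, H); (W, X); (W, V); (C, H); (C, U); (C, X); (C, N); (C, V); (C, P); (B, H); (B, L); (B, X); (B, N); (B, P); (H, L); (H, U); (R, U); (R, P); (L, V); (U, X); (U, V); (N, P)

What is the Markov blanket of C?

{B, H, J, L, N, P, R, T, U, V, W, X, Y}

The Markov blanket of a node is its parents, its children, and the other parents of its children.
Parents of C: W, Y.
C's children: H, N, P, U, V, X.
Parents of each child, excluding C:
  H: B, J, T, W, Y
  U: H, R
  X: B, J, U, W, Y
  N: B, Y
  V: L, U, W, Y
  P: B, N, R
MB(C) = {B, H, J, L, N, P, R, T, U, V, W, X, Y}.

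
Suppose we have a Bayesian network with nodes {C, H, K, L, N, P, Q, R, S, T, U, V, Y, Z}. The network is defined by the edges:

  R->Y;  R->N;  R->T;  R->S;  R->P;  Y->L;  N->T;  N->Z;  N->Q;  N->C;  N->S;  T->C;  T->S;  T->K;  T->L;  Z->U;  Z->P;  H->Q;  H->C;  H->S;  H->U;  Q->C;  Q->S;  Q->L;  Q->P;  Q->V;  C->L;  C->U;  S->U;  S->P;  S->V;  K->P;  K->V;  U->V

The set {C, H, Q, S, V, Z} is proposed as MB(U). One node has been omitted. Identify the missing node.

K

U has parents C, H, S, Z.
Ch(U) = {V}.
Co-parents of U (other parents of its children):
  parents(V) \ {U} = {K, Q, S}.
MB(U) = {C, H, K, Q, S, V, Z}.
Comparing with the claimed set, K is missing.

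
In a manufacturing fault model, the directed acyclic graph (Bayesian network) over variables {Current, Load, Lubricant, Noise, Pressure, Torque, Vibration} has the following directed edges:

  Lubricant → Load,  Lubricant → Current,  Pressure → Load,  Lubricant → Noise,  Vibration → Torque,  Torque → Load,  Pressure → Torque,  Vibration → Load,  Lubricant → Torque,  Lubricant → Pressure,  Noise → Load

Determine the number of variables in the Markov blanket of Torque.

Parents of Torque: Lubricant, Pressure, Vibration.
Torque's children: Load.
Parents of each child, excluding Torque:
  Load's other parents are Lubricant, Noise, Pressure, Vibration.
MB(Torque) = {Load, Lubricant, Noise, Pressure, Vibration}, which has 5 nodes.

5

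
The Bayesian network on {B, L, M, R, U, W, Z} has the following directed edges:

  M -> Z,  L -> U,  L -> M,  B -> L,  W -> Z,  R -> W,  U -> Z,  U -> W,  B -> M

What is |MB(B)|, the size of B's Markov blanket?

The Markov blanket of a node is its parents, its children, and the other parents of its children.
Children of B: L, M.
B has no parents.
Other parents of B's children:
  L has no other parent.
  parents(M) \ {B} = {L}.
MB(B) = {L, M}, which has 2 nodes.

2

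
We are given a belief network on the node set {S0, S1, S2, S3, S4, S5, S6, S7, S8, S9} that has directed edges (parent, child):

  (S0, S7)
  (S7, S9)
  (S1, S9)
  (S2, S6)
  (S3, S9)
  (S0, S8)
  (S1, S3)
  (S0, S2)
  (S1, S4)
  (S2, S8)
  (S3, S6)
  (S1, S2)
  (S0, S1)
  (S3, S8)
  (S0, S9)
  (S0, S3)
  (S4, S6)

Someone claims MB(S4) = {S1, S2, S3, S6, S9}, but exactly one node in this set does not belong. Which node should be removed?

A node's Markov blanket = Pa ∪ Ch ∪ (parents of Ch other than the node itself).
S4's parents: S1.
S4 has child S6.
Other parents of S4's children:
  parents(S6) \ {S4} = {S2, S3}.
MB(S4) = {S1, S2, S3, S6}.
S9 is neither a parent, child, nor co-parent of S4, so it does not belong.

S9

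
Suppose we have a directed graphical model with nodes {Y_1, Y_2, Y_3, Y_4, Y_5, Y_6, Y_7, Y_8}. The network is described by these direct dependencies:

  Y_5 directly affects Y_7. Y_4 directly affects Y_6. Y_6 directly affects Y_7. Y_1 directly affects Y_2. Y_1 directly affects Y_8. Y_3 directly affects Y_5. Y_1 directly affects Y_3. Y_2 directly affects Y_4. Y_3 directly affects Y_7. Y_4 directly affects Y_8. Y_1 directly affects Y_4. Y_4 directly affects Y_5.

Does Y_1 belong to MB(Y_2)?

Yes

Y_1 is a parent of Y_2.
So Y_1 ∈ MB(Y_2).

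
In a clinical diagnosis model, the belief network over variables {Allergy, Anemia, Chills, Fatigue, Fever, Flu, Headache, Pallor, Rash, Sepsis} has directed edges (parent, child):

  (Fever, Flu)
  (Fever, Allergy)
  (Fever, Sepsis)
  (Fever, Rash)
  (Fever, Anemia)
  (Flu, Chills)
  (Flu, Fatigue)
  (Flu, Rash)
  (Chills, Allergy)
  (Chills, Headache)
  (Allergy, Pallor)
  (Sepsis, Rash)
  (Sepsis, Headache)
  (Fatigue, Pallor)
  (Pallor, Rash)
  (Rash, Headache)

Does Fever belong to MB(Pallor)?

Fever is a co-parent of Pallor: both are parents of Rash.
So Fever ∈ MB(Pallor).

Yes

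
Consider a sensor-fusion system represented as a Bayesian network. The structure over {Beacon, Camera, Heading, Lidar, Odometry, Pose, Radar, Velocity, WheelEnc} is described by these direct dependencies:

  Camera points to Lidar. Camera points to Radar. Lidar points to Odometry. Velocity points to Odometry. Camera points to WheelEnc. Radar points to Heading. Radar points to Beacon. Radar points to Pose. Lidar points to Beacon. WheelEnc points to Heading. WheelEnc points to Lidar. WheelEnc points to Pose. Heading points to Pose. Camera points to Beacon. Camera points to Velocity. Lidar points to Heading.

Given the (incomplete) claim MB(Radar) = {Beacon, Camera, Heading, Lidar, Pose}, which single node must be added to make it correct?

Pa(Radar) = {Camera}.
Ch(Radar) = {Beacon, Heading, Pose}.
Co-parents of Radar (other parents of its children):
  parents(Heading) \ {Radar} = {Lidar, WheelEnc}.
  parents(Pose) \ {Radar} = {Heading, WheelEnc}.
  Beacon's other parents are Camera, Lidar.
MB(Radar) = {Beacon, Camera, Heading, Lidar, Pose, WheelEnc}.
Comparing with the claimed set, WheelEnc is missing.

WheelEnc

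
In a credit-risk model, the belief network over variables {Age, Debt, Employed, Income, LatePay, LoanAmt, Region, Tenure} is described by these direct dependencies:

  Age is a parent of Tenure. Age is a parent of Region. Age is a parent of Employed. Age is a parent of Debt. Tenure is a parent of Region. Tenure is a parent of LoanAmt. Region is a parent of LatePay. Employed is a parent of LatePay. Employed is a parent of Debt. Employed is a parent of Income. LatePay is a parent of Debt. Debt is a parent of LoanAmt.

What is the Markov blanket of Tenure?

{Age, Debt, LoanAmt, Region}

By definition, MB(Tenure) is built from Tenure's parents, Tenure's children, and the co-parents of Tenure.
Tenure has parent Age.
Tenure has children LoanAmt, Region.
Other parents of Tenure's children:
  Region: Age
  LoanAmt: Debt
MB(Tenure) = {Age, Debt, LoanAmt, Region}.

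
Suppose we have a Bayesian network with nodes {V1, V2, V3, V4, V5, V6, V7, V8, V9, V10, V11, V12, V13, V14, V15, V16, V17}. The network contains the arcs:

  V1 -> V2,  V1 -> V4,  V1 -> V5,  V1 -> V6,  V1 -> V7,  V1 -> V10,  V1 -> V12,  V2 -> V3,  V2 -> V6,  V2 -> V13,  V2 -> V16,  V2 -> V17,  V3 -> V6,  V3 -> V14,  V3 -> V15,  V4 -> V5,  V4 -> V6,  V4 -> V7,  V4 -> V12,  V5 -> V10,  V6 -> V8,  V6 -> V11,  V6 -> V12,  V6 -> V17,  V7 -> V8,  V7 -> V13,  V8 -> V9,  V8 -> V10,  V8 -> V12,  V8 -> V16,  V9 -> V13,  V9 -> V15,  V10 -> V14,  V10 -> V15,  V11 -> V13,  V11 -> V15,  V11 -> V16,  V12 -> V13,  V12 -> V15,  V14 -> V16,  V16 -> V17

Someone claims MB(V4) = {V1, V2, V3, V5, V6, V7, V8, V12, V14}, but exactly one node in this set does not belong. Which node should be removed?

V4's parents: V1.
V4 has children V5, V6, V7, V12.
Co-parents of V4 (other parents of its children):
  V5: V1
  V6: V1, V2, V3
  V7: V1
  V12: V1, V6, V8
MB(V4) = {V1, V2, V3, V5, V6, V7, V8, V12}.
V14 is neither a parent, child, nor co-parent of V4, so it does not belong.

V14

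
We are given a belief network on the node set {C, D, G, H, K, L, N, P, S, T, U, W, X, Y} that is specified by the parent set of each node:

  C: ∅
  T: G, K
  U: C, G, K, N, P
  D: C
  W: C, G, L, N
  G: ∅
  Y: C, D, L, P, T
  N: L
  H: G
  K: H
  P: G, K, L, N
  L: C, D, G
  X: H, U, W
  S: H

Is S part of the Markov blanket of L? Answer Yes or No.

Recall MB(v) = parents ∪ children ∪ spouses, where spouses are the other parents of v's children.
Ch(L) = {N, P, W, Y}.
L's parents: C, D, G.
Co-parents of L (other parents of its children):
  N: no additional parents.
  parents(P) \ {L} = {G, K, N}.
  parents(W) \ {L} = {C, G, N}.
  Y's other parents are C, D, P, T.
MB(L) = {C, D, G, K, N, P, T, W, Y}; S is not in this set.

No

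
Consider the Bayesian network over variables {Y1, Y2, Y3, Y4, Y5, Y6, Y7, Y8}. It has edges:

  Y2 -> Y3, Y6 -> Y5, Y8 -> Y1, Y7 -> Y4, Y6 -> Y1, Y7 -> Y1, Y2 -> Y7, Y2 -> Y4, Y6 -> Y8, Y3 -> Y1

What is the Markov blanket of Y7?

{Y1, Y2, Y3, Y4, Y6, Y8}

Parents of Y7: Y2.
Y7's children: Y1, Y4.
For each child, the remaining parents (spouses of Y7):
  Y4: Y2
  Y1: Y3, Y6, Y8
So the Markov blanket of Y7 is {Y1, Y2, Y3, Y4, Y6, Y8}.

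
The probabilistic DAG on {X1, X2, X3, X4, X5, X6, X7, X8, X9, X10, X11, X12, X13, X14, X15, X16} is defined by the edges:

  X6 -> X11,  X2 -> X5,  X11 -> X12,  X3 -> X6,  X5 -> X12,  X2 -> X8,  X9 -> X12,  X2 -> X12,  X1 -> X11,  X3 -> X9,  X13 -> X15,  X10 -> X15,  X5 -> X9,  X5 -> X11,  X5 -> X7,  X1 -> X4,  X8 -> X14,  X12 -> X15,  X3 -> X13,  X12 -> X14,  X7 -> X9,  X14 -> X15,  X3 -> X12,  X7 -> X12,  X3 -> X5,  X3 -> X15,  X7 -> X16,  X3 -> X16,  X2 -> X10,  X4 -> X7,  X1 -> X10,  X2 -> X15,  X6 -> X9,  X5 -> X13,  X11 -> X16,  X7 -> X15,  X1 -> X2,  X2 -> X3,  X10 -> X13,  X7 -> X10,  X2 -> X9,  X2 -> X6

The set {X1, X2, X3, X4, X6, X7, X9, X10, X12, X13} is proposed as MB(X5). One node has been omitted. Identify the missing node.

By definition, MB(X5) is built from X5's parents, X5's children, and the co-parents of X5.
Parents of X5: X2, X3.
X5 has children X7, X9, X11, X12, X13.
Other parents of X5's children:
  X7's other parent is X4.
  X9's other parents are X2, X3, X6, X7.
  parents(X11) \ {X5} = {X1, X6}.
  parents(X12) \ {X5} = {X2, X3, X7, X9, X11}.
  X13's other parents are X3, X10.
MB(X5) = {X1, X2, X3, X4, X6, X7, X9, X10, X11, X12, X13}.
Comparing with the claimed set, X11 is missing.

X11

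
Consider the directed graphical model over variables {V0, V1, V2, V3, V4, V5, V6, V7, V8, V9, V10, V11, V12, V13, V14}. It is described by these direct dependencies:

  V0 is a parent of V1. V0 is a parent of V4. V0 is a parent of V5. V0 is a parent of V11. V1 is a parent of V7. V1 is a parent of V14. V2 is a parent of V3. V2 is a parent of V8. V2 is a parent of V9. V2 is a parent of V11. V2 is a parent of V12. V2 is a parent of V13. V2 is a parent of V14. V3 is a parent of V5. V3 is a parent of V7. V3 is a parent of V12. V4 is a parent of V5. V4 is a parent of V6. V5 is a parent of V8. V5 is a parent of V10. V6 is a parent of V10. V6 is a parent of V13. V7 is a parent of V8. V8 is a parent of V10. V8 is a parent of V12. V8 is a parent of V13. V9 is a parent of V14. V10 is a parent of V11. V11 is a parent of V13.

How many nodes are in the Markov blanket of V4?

By definition, MB(V4) is built from V4's parents, V4's children, and the co-parents of V4.
Ch(V4) = {V5, V6}.
Parents of V4: V0.
For each child, the remaining parents (spouses of V4):
  V5's other parents are V0, V3.
  V6: no additional parents.
MB(V4) = {V0, V3, V5, V6}, which has 4 nodes.

4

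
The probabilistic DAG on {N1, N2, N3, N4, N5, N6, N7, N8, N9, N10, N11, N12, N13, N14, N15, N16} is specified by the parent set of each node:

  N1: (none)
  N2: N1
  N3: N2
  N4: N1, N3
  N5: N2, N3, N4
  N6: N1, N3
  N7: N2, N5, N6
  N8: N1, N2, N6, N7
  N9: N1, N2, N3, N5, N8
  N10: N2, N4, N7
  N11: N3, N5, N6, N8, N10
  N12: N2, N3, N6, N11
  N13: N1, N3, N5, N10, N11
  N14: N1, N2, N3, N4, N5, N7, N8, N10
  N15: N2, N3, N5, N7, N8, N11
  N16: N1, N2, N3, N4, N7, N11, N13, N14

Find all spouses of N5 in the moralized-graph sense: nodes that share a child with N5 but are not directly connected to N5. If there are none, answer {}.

Children of N5: N7, N9, N11, N13, N14, N15.
  N7: N2, N6
  N9: N1, N2, N3, N8
  N11: N3, N6, N8, N10
  N13: N1, N3, N10, N11
  N14: N1, N2, N3, N4, N7, N8, N10
  N15: N2, N3, N7, N8, N11
Excluding nodes already adjacent to N5 (N2, N3, N4, N7, N9, N11, N13, N14, N15), the co-parent-only contribution is {N1, N6, N8, N10}.

{N1, N6, N8, N10}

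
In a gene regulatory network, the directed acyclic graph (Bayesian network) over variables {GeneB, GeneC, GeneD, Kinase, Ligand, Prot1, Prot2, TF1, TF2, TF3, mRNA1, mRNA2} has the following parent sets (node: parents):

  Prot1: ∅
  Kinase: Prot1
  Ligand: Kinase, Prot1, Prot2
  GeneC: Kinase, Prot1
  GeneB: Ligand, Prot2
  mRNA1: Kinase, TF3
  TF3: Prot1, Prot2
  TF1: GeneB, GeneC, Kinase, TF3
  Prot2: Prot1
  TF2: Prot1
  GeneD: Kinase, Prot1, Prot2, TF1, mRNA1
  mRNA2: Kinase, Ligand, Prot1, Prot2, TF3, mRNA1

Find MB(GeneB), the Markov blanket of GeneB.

Pa(GeneB) = {Ligand, Prot2}.
GeneB's children: TF1.
Other parents of GeneB's children:
  TF1 also has parents GeneC, Kinase, TF3.
So the Markov blanket of GeneB is {GeneC, Kinase, Ligand, Prot2, TF1, TF3}.

{GeneC, Kinase, Ligand, Prot2, TF1, TF3}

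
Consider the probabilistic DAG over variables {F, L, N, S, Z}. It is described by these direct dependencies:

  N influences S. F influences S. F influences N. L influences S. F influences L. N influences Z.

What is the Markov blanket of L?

A node's Markov blanket = Pa ∪ Ch ∪ (parents of Ch other than the node itself).
L's parents: F.
Ch(L) = {S}.
Co-parents of L (other parents of its children):
  S's other parents are F, N.
MB(L) = {F, N, S}.

{F, N, S}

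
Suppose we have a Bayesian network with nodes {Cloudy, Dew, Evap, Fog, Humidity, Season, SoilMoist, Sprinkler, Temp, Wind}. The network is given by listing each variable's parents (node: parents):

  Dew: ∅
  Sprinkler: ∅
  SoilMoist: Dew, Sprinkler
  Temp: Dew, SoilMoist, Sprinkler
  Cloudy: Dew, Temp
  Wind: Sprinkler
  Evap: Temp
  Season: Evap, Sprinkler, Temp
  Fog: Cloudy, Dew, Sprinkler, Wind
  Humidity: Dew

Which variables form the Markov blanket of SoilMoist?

A node's Markov blanket = Pa ∪ Ch ∪ (parents of Ch other than the node itself).
SoilMoist has parents Dew, Sprinkler.
SoilMoist's children: Temp.
Parents of each child, excluding SoilMoist:
  Temp also has parents Dew, Sprinkler.
MB(SoilMoist) = {Dew, Sprinkler, Temp}.

{Dew, Sprinkler, Temp}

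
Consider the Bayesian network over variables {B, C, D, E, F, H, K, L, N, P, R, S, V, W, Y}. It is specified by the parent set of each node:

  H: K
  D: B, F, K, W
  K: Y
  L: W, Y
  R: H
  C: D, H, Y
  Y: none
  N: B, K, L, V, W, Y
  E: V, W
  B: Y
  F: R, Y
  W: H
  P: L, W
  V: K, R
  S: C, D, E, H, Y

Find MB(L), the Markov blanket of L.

Children of L: N, P.
Parents of L: W, Y.
For each child, the remaining parents (spouses of L):
  N: B, K, V, W, Y
  P: W
Union: {W, Y} ∪ {N, P} ∪ {B, K, V, W, Y} = {B, K, N, P, V, W, Y}.

{B, K, N, P, V, W, Y}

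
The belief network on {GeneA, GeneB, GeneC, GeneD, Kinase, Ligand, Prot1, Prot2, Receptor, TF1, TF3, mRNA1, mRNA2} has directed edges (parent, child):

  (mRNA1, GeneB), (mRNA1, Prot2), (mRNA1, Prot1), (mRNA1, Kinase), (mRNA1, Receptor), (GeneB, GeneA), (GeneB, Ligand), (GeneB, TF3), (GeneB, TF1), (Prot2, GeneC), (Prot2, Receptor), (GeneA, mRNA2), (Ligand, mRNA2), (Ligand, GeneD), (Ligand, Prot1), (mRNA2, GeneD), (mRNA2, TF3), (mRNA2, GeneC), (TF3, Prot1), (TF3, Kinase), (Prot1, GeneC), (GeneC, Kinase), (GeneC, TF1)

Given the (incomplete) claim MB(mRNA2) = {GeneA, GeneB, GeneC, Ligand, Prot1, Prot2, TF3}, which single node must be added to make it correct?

Ch(mRNA2) = {GeneC, GeneD, TF3}.
mRNA2's parents: GeneA, Ligand.
For each child, the remaining parents (spouses of mRNA2):
  parents(GeneD) \ {mRNA2} = {Ligand}.
  TF3 also has parent GeneB.
  GeneC also has parents Prot1, Prot2.
MB(mRNA2) = {GeneA, GeneB, GeneC, GeneD, Ligand, Prot1, Prot2, TF3}.
Comparing with the claimed set, GeneD is missing.

GeneD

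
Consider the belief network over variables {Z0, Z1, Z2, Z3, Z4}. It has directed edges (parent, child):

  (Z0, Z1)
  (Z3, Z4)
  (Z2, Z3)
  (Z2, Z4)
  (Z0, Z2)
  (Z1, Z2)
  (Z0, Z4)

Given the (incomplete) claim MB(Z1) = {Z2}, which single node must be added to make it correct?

By definition, MB(Z1) is built from Z1's parents, Z1's children, and the co-parents of Z1.
Pa(Z1) = {Z0}.
Ch(Z1) = {Z2}.
Co-parents of Z1 (other parents of its children):
  Z2 also has parent Z0.
MB(Z1) = {Z0, Z2}.
Comparing with the claimed set, Z0 is missing.

Z0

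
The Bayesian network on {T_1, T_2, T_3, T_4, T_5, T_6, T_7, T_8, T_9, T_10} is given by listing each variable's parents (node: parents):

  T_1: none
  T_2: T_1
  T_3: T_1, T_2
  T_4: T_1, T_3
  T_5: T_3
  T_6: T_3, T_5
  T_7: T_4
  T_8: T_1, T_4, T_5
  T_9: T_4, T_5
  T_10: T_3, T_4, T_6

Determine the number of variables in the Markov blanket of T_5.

6

Recall MB(v) = parents ∪ children ∪ spouses, where spouses are the other parents of v's children.
Parents of T_5: T_3.
T_5's children: T_6, T_8, T_9.
Parents of each child, excluding T_5:
  T_6: T_3
  T_8: T_1, T_4
  T_9: T_4
MB(T_5) = {T_1, T_3, T_4, T_6, T_8, T_9}, which has 6 nodes.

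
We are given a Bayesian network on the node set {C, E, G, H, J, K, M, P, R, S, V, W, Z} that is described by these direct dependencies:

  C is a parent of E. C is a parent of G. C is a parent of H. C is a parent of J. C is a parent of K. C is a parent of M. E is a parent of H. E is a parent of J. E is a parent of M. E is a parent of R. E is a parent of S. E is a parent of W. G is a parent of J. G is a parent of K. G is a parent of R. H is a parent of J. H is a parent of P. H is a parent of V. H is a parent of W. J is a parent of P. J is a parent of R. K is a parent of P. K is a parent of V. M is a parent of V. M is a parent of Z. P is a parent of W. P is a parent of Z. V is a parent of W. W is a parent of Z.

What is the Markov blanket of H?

{C, E, G, J, K, M, P, V, W}

H's children: J, P, V, W.
H's parents: C, E.
For each child, the remaining parents (spouses of H):
  J also has parents C, E, G.
  P's other parents are J, K.
  V also has parents K, M.
  W's other parents are E, P, V.
Union: {C, E} ∪ {J, P, V, W} ∪ {C, E, G, J, K, M, P, V} = {C, E, G, J, K, M, P, V, W}.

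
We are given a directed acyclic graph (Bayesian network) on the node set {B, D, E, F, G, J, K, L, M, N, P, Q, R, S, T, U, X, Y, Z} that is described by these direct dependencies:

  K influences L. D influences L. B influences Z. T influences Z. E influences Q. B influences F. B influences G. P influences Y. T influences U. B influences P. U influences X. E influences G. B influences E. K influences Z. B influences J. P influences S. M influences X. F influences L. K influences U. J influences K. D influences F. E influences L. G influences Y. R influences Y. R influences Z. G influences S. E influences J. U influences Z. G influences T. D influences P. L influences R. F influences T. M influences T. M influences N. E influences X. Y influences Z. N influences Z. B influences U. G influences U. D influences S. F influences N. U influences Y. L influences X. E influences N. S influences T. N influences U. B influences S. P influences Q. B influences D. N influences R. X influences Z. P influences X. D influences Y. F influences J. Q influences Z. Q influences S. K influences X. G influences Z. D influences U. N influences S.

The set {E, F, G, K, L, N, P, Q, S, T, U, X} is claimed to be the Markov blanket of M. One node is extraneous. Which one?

Recall MB(v) = parents ∪ children ∪ spouses, where spouses are the other parents of v's children.
Parents of M: none.
M has children N, T, X.
Co-parents of M (other parents of its children):
  N's other parents are E, F.
  T also has parents F, G, S.
  parents(X) \ {M} = {E, K, L, P, U}.
MB(M) = {E, F, G, K, L, N, P, S, T, U, X}.
Q is neither a parent, child, nor co-parent of M, so it does not belong.

Q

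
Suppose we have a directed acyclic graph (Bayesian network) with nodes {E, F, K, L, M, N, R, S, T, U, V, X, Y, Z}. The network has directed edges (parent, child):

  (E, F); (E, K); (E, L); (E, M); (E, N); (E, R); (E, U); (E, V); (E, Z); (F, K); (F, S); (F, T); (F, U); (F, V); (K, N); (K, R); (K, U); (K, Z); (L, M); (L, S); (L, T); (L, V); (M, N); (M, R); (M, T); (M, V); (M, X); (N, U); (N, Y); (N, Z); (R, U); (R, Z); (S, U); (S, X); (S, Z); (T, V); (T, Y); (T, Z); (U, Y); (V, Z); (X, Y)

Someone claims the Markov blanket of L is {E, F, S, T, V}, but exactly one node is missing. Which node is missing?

L's parents: E.
L's children: M, S, T, V.
For each child, the remaining parents (spouses of L):
  M: E
  S: F
  T: F, M
  V: E, F, M, T
MB(L) = {E, F, M, S, T, V}.
Comparing with the claimed set, M is missing.

M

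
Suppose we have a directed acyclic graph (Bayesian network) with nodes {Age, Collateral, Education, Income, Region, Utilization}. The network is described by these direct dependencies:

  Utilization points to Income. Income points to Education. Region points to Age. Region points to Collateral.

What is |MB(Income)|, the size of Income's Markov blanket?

2

The Markov blanket of a node is its parents, its children, and the other parents of its children.
Parents of Income: Utilization.
Ch(Income) = {Education}.
For each child, the remaining parents (spouses of Income):
  Education has no other parent.
MB(Income) = {Education, Utilization}, which has 2 nodes.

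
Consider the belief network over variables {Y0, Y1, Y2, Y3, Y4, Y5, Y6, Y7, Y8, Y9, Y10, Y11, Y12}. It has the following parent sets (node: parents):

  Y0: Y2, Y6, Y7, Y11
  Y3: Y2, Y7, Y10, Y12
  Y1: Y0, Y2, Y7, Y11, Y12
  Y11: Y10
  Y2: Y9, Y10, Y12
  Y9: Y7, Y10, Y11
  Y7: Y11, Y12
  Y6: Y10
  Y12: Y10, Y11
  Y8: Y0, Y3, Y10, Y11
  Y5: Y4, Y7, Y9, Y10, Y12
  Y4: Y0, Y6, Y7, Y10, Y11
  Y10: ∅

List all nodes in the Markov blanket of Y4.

{Y0, Y5, Y6, Y7, Y9, Y10, Y11, Y12}

Pa(Y4) = {Y0, Y6, Y7, Y10, Y11}.
Ch(Y4) = {Y5}.
Other parents of Y4's children:
  Y5's other parents are Y7, Y9, Y10, Y12.
MB(Y4) = {Y0, Y5, Y6, Y7, Y9, Y10, Y11, Y12}.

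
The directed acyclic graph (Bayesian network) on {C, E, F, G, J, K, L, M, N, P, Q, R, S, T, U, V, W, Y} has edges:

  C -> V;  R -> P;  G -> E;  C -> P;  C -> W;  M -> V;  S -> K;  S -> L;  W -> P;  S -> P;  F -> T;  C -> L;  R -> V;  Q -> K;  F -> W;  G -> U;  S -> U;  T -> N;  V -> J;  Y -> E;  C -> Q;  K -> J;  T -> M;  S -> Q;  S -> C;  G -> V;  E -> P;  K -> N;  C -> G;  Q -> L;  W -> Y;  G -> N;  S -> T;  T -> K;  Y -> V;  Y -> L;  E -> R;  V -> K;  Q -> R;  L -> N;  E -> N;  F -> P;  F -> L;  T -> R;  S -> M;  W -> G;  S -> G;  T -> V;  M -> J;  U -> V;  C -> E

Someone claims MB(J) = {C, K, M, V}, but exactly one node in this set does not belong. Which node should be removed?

C

J's children: none.
Pa(J) = {K, M, V}.
With no children, J has no spouses; the co-parent set is empty.
MB(J) = {K, M, V}.
C is neither a parent, child, nor co-parent of J, so it does not belong.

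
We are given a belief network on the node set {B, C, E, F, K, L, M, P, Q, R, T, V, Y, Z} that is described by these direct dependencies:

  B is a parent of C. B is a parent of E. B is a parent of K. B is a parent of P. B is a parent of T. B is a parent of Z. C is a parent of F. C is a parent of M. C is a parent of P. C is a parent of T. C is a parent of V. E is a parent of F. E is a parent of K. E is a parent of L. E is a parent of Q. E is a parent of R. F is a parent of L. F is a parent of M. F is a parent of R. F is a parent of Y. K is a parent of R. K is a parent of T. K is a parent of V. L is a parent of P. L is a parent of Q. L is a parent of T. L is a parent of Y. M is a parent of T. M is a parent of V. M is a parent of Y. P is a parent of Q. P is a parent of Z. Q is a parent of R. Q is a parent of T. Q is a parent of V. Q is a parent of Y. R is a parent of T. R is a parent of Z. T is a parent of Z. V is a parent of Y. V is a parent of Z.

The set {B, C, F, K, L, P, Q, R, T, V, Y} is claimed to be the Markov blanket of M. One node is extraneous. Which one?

P

By definition, MB(M) is built from M's parents, M's children, and the co-parents of M.
M has children T, V, Y.
Parents of M: C, F.
Other parents of M's children:
  T: B, C, K, L, Q, R
  V: C, K, Q
  Y: F, L, Q, V
MB(M) = {B, C, F, K, L, Q, R, T, V, Y}.
P is neither a parent, child, nor co-parent of M, so it does not belong.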